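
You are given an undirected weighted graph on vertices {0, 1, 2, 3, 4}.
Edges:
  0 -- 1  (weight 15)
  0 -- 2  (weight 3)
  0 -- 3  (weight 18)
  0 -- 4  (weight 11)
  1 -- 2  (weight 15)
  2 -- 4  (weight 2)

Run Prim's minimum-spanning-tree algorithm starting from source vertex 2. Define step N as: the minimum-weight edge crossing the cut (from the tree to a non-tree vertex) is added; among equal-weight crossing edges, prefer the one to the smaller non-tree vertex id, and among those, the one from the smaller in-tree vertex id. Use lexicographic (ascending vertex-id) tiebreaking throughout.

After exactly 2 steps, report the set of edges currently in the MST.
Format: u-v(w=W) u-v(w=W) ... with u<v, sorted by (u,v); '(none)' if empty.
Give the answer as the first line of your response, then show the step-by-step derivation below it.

0-2(w=3) 2-4(w=2)

step 1: add edge 2-4 (w=2); MST = {2-4(w=2)}
step 2: add edge 0-2 (w=3); MST = {0-2(w=3) 2-4(w=2)}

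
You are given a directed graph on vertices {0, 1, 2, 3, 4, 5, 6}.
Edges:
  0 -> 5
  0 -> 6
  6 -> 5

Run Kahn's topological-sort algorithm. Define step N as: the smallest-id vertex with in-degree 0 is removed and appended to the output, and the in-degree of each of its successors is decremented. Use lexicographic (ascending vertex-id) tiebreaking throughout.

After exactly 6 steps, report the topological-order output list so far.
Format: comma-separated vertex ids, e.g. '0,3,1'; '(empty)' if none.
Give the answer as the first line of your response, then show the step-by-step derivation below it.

0,1,2,3,4,6

step 1: output 0; order=[0]; indeg=(0,0,0,0,0,1,0)
step 2: output 1; order=[0,1]; indeg=(0,0,0,0,0,1,0)
step 3: output 2; order=[0,1,2]; indeg=(0,0,0,0,0,1,0)
step 4: output 3; order=[0,1,2,3]; indeg=(0,0,0,0,0,1,0)
step 5: output 4; order=[0,1,2,3,4]; indeg=(0,0,0,0,0,1,0)
step 6: output 6; order=[0,1,2,3,4,6]; indeg=(0,0,0,0,0,0,0)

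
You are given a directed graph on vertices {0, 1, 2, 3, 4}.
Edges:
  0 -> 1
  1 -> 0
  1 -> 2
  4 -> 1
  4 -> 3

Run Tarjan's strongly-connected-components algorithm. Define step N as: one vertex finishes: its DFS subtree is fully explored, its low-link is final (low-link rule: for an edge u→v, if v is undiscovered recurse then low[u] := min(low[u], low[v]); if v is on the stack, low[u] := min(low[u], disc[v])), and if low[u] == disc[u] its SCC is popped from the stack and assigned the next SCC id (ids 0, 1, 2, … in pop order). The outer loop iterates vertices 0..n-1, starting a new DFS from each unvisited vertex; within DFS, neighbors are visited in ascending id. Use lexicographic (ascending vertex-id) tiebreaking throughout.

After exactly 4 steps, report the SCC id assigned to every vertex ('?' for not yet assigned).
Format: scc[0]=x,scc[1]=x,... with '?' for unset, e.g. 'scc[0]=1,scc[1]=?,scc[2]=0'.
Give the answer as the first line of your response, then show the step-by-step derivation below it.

scc[0]=1,scc[1]=1,scc[2]=0,scc[3]=2,scc[4]=?

step 1: low=(low[0]=0,low[1]=0,low[2]=2,low[3]=?,low[4]=?); scc=(scc[0]=?,scc[1]=?,scc[2]=0,scc[3]=?,scc[4]=?)
step 2: low=(low[0]=0,low[1]=0,low[2]=2,low[3]=?,low[4]=?); scc=(scc[0]=?,scc[1]=?,scc[2]=0,scc[3]=?,scc[4]=?)
step 3: low=(low[0]=0,low[1]=0,low[2]=2,low[3]=?,low[4]=?); scc=(scc[0]=1,scc[1]=1,scc[2]=0,scc[3]=?,scc[4]=?)
step 4: low=(low[0]=0,low[1]=0,low[2]=2,low[3]=3,low[4]=?); scc=(scc[0]=1,scc[1]=1,scc[2]=0,scc[3]=2,scc[4]=?)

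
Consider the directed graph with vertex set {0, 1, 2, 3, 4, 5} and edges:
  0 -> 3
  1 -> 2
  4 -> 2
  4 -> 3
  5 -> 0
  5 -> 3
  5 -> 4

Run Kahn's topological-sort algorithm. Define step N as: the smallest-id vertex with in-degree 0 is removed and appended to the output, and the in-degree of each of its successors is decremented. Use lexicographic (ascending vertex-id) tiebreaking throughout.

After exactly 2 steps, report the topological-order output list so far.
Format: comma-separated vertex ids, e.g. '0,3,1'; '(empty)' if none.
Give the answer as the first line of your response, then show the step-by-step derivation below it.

1,5

step 1: output 1; order=[1]; indeg=(1,0,1,3,1,0)
step 2: output 5; order=[1,5]; indeg=(0,0,1,2,0,0)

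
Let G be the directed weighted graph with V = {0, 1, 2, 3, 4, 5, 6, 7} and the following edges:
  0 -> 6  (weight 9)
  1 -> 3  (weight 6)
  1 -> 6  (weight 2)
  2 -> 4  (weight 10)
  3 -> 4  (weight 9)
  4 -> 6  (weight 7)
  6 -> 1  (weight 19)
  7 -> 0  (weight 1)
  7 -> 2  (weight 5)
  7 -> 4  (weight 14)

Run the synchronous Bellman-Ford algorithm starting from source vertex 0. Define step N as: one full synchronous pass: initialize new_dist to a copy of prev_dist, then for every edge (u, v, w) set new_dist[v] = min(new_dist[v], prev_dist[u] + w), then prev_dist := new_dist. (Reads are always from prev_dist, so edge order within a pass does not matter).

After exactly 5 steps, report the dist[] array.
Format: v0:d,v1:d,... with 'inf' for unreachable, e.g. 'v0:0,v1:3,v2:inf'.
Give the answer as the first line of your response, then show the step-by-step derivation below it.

v0:0,v1:28,v2:inf,v3:34,v4:43,v5:inf,v6:9,v7:inf

step 1: dist = v0:0,v1:inf,v2:inf,v3:inf,v4:inf,v5:inf,v6:9,v7:inf
step 2: dist = v0:0,v1:28,v2:inf,v3:inf,v4:inf,v5:inf,v6:9,v7:inf
step 3: dist = v0:0,v1:28,v2:inf,v3:34,v4:inf,v5:inf,v6:9,v7:inf
step 4: dist = v0:0,v1:28,v2:inf,v3:34,v4:43,v5:inf,v6:9,v7:inf
step 5: dist = v0:0,v1:28,v2:inf,v3:34,v4:43,v5:inf,v6:9,v7:inf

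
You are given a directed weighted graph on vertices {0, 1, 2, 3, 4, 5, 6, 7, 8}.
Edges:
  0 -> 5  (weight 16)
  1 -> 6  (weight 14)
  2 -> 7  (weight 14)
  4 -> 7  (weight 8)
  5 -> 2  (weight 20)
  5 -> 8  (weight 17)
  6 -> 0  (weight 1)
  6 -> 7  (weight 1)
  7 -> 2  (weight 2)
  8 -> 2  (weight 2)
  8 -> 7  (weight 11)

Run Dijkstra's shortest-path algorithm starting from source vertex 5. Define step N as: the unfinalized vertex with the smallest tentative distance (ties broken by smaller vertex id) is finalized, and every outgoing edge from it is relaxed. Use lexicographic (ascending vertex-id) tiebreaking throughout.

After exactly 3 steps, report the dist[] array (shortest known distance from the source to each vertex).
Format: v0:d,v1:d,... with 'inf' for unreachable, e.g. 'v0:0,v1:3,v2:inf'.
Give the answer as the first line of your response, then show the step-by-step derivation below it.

v0:inf,v1:inf,v2:19,v3:inf,v4:inf,v5:0,v6:inf,v7:28,v8:17

step 1: dist = v0:inf,v1:inf,v2:20,v3:inf,v4:inf,v5:0,v6:inf,v7:inf,v8:17
step 2: dist = v0:inf,v1:inf,v2:19,v3:inf,v4:inf,v5:0,v6:inf,v7:28,v8:17
step 3: dist = v0:inf,v1:inf,v2:19,v3:inf,v4:inf,v5:0,v6:inf,v7:28,v8:17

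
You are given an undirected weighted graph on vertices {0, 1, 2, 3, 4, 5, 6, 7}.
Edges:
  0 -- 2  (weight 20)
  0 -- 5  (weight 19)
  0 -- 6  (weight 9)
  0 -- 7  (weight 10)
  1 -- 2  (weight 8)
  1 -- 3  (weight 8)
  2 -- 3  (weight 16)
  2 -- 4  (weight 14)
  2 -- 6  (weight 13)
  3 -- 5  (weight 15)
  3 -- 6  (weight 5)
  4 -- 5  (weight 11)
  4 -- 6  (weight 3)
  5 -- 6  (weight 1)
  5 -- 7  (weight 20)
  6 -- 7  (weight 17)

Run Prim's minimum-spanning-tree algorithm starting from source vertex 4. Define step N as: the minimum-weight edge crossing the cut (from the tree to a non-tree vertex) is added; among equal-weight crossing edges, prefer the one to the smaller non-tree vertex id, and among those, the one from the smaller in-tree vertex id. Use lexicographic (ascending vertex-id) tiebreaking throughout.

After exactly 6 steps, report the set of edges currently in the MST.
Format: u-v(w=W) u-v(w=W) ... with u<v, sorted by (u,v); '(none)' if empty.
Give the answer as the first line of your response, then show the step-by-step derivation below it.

0-6(w=9) 1-2(w=8) 1-3(w=8) 3-6(w=5) 4-6(w=3) 5-6(w=1)

step 1: add edge 4-6 (w=3); MST = {4-6(w=3)}
step 2: add edge 5-6 (w=1); MST = {4-6(w=3) 5-6(w=1)}
step 3: add edge 3-6 (w=5); MST = {3-6(w=5) 4-6(w=3) 5-6(w=1)}
step 4: add edge 1-3 (w=8); MST = {1-3(w=8) 3-6(w=5) 4-6(w=3) 5-6(w=1)}
step 5: add edge 1-2 (w=8); MST = {1-2(w=8) 1-3(w=8) 3-6(w=5) 4-6(w=3) 5-6(w=1)}
step 6: add edge 0-6 (w=9); MST = {0-6(w=9) 1-2(w=8) 1-3(w=8) 3-6(w=5) 4-6(w=3) 5-6(w=1)}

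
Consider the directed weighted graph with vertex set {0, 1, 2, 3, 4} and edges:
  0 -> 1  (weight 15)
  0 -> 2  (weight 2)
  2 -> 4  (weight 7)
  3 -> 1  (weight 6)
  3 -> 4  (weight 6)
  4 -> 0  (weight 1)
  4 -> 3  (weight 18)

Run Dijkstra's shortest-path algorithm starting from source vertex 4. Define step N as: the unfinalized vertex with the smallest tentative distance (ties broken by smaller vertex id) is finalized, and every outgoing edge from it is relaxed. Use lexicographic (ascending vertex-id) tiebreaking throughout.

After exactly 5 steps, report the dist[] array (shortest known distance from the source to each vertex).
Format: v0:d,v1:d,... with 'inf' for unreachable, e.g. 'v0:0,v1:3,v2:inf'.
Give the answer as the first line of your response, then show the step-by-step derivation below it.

v0:1,v1:16,v2:3,v3:18,v4:0

step 1: dist = v0:1,v1:inf,v2:inf,v3:18,v4:0
step 2: dist = v0:1,v1:16,v2:3,v3:18,v4:0
step 3: dist = v0:1,v1:16,v2:3,v3:18,v4:0
step 4: dist = v0:1,v1:16,v2:3,v3:18,v4:0
step 5: dist = v0:1,v1:16,v2:3,v3:18,v4:0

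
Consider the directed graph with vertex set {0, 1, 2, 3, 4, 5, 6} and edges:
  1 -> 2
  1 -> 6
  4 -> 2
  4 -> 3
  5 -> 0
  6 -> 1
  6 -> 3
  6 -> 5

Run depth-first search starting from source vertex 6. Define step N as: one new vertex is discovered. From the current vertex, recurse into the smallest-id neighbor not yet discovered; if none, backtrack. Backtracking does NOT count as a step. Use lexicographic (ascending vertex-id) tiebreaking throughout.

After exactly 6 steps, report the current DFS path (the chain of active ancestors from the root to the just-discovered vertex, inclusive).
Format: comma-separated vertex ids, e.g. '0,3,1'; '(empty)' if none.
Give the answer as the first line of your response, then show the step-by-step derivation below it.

6,5,0

step 1: discover 6; path=6; order=6
step 2: discover 1; path=6>1; order=6,1
step 3: discover 2; path=6>1>2; order=6,1,2
step 4: discover 3; path=6>3; order=6,1,2,3
step 5: discover 5; path=6>5; order=6,1,2,3,5
step 6: discover 0; path=6>5>0; order=6,1,2,3,5,0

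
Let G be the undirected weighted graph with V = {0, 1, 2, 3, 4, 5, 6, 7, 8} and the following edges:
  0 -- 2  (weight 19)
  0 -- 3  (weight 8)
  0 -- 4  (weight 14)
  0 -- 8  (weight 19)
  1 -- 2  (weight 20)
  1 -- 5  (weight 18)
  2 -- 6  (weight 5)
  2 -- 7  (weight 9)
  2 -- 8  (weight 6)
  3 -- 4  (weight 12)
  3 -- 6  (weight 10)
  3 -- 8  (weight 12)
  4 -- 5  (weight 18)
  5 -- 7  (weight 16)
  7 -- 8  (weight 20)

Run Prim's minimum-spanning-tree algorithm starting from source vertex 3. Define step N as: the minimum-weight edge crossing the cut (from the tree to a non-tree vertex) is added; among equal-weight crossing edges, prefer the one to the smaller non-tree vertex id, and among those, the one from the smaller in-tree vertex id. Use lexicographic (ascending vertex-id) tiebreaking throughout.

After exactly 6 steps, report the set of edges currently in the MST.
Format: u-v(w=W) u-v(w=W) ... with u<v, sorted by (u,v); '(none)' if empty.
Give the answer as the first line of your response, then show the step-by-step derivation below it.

0-3(w=8) 2-6(w=5) 2-7(w=9) 2-8(w=6) 3-4(w=12) 3-6(w=10)

step 1: add edge 0-3 (w=8); MST = {0-3(w=8)}
step 2: add edge 3-6 (w=10); MST = {0-3(w=8) 3-6(w=10)}
step 3: add edge 2-6 (w=5); MST = {0-3(w=8) 2-6(w=5) 3-6(w=10)}
step 4: add edge 2-8 (w=6); MST = {0-3(w=8) 2-6(w=5) 2-8(w=6) 3-6(w=10)}
step 5: add edge 2-7 (w=9); MST = {0-3(w=8) 2-6(w=5) 2-7(w=9) 2-8(w=6) 3-6(w=10)}
step 6: add edge 3-4 (w=12); MST = {0-3(w=8) 2-6(w=5) 2-7(w=9) 2-8(w=6) 3-4(w=12) 3-6(w=10)}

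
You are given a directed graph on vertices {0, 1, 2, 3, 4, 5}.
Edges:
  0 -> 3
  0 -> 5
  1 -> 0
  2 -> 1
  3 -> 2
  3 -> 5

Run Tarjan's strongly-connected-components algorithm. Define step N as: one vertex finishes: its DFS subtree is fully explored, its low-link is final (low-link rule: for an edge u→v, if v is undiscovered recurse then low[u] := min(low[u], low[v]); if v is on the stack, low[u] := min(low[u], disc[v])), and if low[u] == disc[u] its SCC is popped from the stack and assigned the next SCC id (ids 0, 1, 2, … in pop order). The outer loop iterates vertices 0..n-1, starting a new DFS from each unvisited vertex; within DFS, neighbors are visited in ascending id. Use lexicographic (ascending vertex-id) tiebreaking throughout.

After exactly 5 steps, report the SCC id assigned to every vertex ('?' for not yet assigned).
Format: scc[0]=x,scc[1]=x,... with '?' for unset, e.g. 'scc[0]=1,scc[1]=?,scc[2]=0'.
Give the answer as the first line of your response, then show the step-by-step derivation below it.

scc[0]=1,scc[1]=1,scc[2]=1,scc[3]=1,scc[4]=?,scc[5]=0

step 1: low=(low[0]=0,low[1]=0,low[2]=2,low[3]=1,low[4]=?,low[5]=?); scc=(scc[0]=?,scc[1]=?,scc[2]=?,scc[3]=?,scc[4]=?,scc[5]=?)
step 2: low=(low[0]=0,low[1]=0,low[2]=0,low[3]=1,low[4]=?,low[5]=?); scc=(scc[0]=?,scc[1]=?,scc[2]=?,scc[3]=?,scc[4]=?,scc[5]=?)
step 3: low=(low[0]=0,low[1]=0,low[2]=0,low[3]=0,low[4]=?,low[5]=4); scc=(scc[0]=?,scc[1]=?,scc[2]=?,scc[3]=?,scc[4]=?,scc[5]=0)
step 4: low=(low[0]=0,low[1]=0,low[2]=0,low[3]=0,low[4]=?,low[5]=4); scc=(scc[0]=?,scc[1]=?,scc[2]=?,scc[3]=?,scc[4]=?,scc[5]=0)
step 5: low=(low[0]=0,low[1]=0,low[2]=0,low[3]=0,low[4]=?,low[5]=4); scc=(scc[0]=1,scc[1]=1,scc[2]=1,scc[3]=1,scc[4]=?,scc[5]=0)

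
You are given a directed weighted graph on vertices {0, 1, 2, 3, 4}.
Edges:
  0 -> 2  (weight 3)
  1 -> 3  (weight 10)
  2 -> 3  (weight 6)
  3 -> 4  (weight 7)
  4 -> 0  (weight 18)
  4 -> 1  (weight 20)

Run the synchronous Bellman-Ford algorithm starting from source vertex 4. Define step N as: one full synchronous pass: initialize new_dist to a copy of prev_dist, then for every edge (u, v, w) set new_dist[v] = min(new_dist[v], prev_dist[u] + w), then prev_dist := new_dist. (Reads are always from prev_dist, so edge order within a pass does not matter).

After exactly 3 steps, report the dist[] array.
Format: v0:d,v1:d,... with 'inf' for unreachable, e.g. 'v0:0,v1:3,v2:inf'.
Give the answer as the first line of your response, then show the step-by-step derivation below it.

v0:18,v1:20,v2:21,v3:27,v4:0

step 1: dist = v0:18,v1:20,v2:inf,v3:inf,v4:0
step 2: dist = v0:18,v1:20,v2:21,v3:30,v4:0
step 3: dist = v0:18,v1:20,v2:21,v3:27,v4:0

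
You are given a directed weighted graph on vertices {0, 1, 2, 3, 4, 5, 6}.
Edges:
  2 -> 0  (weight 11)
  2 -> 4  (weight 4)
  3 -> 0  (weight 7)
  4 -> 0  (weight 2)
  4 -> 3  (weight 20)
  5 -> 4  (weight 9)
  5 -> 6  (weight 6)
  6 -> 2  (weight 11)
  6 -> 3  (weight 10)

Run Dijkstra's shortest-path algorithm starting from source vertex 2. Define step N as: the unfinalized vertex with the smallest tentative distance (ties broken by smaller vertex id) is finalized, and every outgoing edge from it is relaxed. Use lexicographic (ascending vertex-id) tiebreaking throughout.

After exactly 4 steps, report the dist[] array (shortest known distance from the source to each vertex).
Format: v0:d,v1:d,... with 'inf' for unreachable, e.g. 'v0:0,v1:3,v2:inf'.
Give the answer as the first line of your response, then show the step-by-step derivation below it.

v0:6,v1:inf,v2:0,v3:24,v4:4,v5:inf,v6:inf

step 1: dist = v0:11,v1:inf,v2:0,v3:inf,v4:4,v5:inf,v6:inf
step 2: dist = v0:6,v1:inf,v2:0,v3:24,v4:4,v5:inf,v6:inf
step 3: dist = v0:6,v1:inf,v2:0,v3:24,v4:4,v5:inf,v6:inf
step 4: dist = v0:6,v1:inf,v2:0,v3:24,v4:4,v5:inf,v6:inf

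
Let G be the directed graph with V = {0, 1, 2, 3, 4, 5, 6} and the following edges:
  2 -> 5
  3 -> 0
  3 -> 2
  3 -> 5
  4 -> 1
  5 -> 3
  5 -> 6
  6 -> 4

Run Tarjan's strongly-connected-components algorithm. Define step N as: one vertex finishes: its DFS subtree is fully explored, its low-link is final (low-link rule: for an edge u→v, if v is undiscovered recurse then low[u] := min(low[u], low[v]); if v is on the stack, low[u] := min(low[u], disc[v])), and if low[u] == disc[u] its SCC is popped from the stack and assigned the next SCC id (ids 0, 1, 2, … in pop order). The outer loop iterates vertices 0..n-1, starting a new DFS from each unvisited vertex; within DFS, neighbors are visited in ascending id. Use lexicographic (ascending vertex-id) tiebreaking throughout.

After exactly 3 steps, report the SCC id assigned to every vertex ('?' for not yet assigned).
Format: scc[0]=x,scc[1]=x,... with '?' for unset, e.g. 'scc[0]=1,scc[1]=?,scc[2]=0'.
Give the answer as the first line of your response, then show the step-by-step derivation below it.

scc[0]=0,scc[1]=1,scc[2]=?,scc[3]=?,scc[4]=?,scc[5]=?,scc[6]=?

step 1: low=(low[0]=0,low[1]=?,low[2]=?,low[3]=?,low[4]=?,low[5]=?,low[6]=?); scc=(scc[0]=0,scc[1]=?,scc[2]=?,scc[3]=?,scc[4]=?,scc[5]=?,scc[6]=?)
step 2: low=(low[0]=0,low[1]=1,low[2]=?,low[3]=?,low[4]=?,low[5]=?,low[6]=?); scc=(scc[0]=0,scc[1]=1,scc[2]=?,scc[3]=?,scc[4]=?,scc[5]=?,scc[6]=?)
step 3: low=(low[0]=0,low[1]=1,low[2]=2,low[3]=2,low[4]=?,low[5]=3,low[6]=?); scc=(scc[0]=0,scc[1]=1,scc[2]=?,scc[3]=?,scc[4]=?,scc[5]=?,scc[6]=?)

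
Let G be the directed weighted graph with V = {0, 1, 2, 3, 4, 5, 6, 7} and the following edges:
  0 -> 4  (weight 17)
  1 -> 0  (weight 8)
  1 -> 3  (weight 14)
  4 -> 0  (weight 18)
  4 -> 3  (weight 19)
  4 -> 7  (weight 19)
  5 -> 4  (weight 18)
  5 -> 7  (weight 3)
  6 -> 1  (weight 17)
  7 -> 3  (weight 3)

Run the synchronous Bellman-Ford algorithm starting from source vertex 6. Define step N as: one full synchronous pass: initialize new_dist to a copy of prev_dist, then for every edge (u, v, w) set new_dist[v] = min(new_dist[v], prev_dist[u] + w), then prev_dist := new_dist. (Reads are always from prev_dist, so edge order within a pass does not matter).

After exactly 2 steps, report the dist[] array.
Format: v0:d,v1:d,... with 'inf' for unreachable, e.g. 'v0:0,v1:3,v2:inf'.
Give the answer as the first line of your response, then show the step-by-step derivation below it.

v0:25,v1:17,v2:inf,v3:31,v4:inf,v5:inf,v6:0,v7:inf

step 1: dist = v0:inf,v1:17,v2:inf,v3:inf,v4:inf,v5:inf,v6:0,v7:inf
step 2: dist = v0:25,v1:17,v2:inf,v3:31,v4:inf,v5:inf,v6:0,v7:inf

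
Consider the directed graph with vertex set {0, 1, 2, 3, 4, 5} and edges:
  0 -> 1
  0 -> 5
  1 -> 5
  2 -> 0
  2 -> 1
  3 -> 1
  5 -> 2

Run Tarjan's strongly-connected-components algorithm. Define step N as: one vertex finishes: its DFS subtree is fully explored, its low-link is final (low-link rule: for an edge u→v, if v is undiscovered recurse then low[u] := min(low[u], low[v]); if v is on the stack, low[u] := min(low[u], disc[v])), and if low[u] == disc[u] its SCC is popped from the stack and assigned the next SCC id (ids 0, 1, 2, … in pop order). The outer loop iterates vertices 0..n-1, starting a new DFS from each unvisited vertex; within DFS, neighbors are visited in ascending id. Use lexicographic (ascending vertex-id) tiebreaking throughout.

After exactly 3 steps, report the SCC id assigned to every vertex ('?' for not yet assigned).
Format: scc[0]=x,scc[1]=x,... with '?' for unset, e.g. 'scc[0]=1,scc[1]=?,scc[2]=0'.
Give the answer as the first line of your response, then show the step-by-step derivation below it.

scc[0]=?,scc[1]=?,scc[2]=?,scc[3]=?,scc[4]=?,scc[5]=?

step 1: low=(low[0]=0,low[1]=1,low[2]=0,low[3]=?,low[4]=?,low[5]=2); scc=(scc[0]=?,scc[1]=?,scc[2]=?,scc[3]=?,scc[4]=?,scc[5]=?)
step 2: low=(low[0]=0,low[1]=1,low[2]=0,low[3]=?,low[4]=?,low[5]=0); scc=(scc[0]=?,scc[1]=?,scc[2]=?,scc[3]=?,scc[4]=?,scc[5]=?)
step 3: low=(low[0]=0,low[1]=0,low[2]=0,low[3]=?,low[4]=?,low[5]=0); scc=(scc[0]=?,scc[1]=?,scc[2]=?,scc[3]=?,scc[4]=?,scc[5]=?)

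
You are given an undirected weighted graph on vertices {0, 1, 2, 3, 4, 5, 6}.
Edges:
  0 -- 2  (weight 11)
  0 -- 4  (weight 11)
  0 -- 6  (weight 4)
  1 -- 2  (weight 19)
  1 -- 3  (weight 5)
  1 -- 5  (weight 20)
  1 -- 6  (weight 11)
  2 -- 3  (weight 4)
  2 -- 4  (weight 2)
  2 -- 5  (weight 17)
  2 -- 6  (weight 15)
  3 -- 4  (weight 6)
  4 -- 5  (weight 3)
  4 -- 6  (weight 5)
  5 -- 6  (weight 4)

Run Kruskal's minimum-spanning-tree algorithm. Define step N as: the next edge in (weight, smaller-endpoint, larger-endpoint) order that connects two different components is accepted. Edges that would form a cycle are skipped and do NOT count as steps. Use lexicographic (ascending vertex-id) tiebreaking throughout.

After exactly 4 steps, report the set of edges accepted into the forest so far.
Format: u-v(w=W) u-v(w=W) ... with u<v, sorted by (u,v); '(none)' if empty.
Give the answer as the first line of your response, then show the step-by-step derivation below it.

0-6(w=4) 2-3(w=4) 2-4(w=2) 4-5(w=3)

step 1: add edge 2-4 (w=2); MST = {2-4(w=2)}
step 2: add edge 4-5 (w=3); MST = {2-4(w=2) 4-5(w=3)}
step 3: add edge 0-6 (w=4); MST = {0-6(w=4) 2-4(w=2) 4-5(w=3)}
step 4: add edge 2-3 (w=4); MST = {0-6(w=4) 2-3(w=4) 2-4(w=2) 4-5(w=3)}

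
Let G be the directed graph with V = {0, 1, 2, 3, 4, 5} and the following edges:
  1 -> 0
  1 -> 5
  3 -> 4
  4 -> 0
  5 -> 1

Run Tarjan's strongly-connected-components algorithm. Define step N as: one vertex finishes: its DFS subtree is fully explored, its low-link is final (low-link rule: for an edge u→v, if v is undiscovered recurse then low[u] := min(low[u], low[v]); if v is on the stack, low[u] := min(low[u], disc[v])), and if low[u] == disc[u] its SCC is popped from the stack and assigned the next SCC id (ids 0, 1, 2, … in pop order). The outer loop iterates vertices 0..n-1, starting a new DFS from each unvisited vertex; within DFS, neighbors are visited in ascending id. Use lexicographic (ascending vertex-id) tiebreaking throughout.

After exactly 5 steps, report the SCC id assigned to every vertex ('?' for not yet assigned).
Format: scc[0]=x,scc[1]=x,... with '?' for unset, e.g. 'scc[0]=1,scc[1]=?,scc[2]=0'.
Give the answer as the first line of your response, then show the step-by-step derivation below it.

scc[0]=0,scc[1]=1,scc[2]=2,scc[3]=?,scc[4]=3,scc[5]=1

step 1: low=(low[0]=0,low[1]=?,low[2]=?,low[3]=?,low[4]=?,low[5]=?); scc=(scc[0]=0,scc[1]=?,scc[2]=?,scc[3]=?,scc[4]=?,scc[5]=?)
step 2: low=(low[0]=0,low[1]=1,low[2]=?,low[3]=?,low[4]=?,low[5]=1); scc=(scc[0]=0,scc[1]=?,scc[2]=?,scc[3]=?,scc[4]=?,scc[5]=?)
step 3: low=(low[0]=0,low[1]=1,low[2]=?,low[3]=?,low[4]=?,low[5]=1); scc=(scc[0]=0,scc[1]=1,scc[2]=?,scc[3]=?,scc[4]=?,scc[5]=1)
step 4: low=(low[0]=0,low[1]=1,low[2]=3,low[3]=?,low[4]=?,low[5]=1); scc=(scc[0]=0,scc[1]=1,scc[2]=2,scc[3]=?,scc[4]=?,scc[5]=1)
step 5: low=(low[0]=0,low[1]=1,low[2]=3,low[3]=4,low[4]=5,low[5]=1); scc=(scc[0]=0,scc[1]=1,scc[2]=2,scc[3]=?,scc[4]=3,scc[5]=1)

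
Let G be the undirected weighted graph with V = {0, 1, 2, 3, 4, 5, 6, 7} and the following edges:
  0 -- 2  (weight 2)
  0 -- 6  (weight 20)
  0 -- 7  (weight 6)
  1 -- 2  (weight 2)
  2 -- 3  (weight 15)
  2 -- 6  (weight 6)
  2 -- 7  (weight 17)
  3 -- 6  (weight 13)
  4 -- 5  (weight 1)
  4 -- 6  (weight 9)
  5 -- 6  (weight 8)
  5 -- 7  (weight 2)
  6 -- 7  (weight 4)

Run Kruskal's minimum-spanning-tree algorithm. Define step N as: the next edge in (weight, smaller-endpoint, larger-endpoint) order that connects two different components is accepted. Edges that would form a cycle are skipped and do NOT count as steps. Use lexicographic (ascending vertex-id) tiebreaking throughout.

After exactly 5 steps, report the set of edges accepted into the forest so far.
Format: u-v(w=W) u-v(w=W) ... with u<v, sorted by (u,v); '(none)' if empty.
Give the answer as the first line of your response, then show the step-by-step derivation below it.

0-2(w=2) 1-2(w=2) 4-5(w=1) 5-7(w=2) 6-7(w=4)

step 1: add edge 4-5 (w=1); MST = {4-5(w=1)}
step 2: add edge 0-2 (w=2); MST = {0-2(w=2) 4-5(w=1)}
step 3: add edge 1-2 (w=2); MST = {0-2(w=2) 1-2(w=2) 4-5(w=1)}
step 4: add edge 5-7 (w=2); MST = {0-2(w=2) 1-2(w=2) 4-5(w=1) 5-7(w=2)}
step 5: add edge 6-7 (w=4); MST = {0-2(w=2) 1-2(w=2) 4-5(w=1) 5-7(w=2) 6-7(w=4)}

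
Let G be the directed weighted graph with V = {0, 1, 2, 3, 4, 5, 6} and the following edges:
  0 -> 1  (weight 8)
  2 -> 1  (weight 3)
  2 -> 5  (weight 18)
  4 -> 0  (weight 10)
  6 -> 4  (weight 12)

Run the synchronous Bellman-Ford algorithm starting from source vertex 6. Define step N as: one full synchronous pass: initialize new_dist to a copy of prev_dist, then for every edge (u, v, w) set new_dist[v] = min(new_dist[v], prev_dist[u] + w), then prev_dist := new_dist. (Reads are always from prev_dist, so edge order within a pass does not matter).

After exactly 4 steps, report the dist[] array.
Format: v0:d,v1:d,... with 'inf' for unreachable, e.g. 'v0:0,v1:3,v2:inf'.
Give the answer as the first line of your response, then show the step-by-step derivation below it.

v0:22,v1:30,v2:inf,v3:inf,v4:12,v5:inf,v6:0

step 1: dist = v0:inf,v1:inf,v2:inf,v3:inf,v4:12,v5:inf,v6:0
step 2: dist = v0:22,v1:inf,v2:inf,v3:inf,v4:12,v5:inf,v6:0
step 3: dist = v0:22,v1:30,v2:inf,v3:inf,v4:12,v5:inf,v6:0
step 4: dist = v0:22,v1:30,v2:inf,v3:inf,v4:12,v5:inf,v6:0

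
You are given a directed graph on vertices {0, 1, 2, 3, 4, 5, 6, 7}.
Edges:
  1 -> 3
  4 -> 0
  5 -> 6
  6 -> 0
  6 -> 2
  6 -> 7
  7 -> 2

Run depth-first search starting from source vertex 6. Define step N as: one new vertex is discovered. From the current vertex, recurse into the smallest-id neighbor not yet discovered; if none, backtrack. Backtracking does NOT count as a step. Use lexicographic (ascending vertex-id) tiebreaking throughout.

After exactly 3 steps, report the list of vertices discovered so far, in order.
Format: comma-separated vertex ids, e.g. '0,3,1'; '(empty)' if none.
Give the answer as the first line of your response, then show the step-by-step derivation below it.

6,0,2

step 1: discover 6; path=6; order=6
step 2: discover 0; path=6>0; order=6,0
step 3: discover 2; path=6>2; order=6,0,2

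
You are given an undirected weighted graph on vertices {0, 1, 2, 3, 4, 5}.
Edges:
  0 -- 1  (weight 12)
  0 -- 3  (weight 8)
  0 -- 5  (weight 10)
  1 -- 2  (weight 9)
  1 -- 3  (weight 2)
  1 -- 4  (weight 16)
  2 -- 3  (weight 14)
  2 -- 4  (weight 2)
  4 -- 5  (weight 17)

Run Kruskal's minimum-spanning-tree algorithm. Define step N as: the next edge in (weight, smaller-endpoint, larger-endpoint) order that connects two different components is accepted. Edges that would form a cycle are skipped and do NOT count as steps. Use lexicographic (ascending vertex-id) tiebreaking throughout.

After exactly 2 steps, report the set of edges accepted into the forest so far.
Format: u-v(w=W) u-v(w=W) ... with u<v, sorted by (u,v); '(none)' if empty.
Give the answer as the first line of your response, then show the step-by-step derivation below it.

1-3(w=2) 2-4(w=2)

step 1: add edge 1-3 (w=2); MST = {1-3(w=2)}
step 2: add edge 2-4 (w=2); MST = {1-3(w=2) 2-4(w=2)}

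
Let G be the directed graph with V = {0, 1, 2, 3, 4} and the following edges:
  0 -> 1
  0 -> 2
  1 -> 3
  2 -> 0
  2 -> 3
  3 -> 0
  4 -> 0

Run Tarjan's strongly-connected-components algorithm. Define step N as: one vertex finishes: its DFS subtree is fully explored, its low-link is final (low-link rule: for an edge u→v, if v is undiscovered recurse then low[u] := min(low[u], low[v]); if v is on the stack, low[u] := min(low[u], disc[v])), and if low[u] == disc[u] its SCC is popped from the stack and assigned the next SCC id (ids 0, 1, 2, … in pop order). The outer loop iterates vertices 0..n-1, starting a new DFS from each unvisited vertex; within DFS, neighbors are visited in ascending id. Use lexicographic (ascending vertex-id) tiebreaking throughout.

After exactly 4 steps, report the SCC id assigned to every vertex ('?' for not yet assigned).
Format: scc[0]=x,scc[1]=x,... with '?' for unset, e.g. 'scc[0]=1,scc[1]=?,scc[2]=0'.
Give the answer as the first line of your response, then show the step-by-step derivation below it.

scc[0]=0,scc[1]=0,scc[2]=0,scc[3]=0,scc[4]=?

step 1: low=(low[0]=0,low[1]=1,low[2]=?,low[3]=0,low[4]=?); scc=(scc[0]=?,scc[1]=?,scc[2]=?,scc[3]=?,scc[4]=?)
step 2: low=(low[0]=0,low[1]=0,low[2]=?,low[3]=0,low[4]=?); scc=(scc[0]=?,scc[1]=?,scc[2]=?,scc[3]=?,scc[4]=?)
step 3: low=(low[0]=0,low[1]=0,low[2]=0,low[3]=0,low[4]=?); scc=(scc[0]=?,scc[1]=?,scc[2]=?,scc[3]=?,scc[4]=?)
step 4: low=(low[0]=0,low[1]=0,low[2]=0,low[3]=0,low[4]=?); scc=(scc[0]=0,scc[1]=0,scc[2]=0,scc[3]=0,scc[4]=?)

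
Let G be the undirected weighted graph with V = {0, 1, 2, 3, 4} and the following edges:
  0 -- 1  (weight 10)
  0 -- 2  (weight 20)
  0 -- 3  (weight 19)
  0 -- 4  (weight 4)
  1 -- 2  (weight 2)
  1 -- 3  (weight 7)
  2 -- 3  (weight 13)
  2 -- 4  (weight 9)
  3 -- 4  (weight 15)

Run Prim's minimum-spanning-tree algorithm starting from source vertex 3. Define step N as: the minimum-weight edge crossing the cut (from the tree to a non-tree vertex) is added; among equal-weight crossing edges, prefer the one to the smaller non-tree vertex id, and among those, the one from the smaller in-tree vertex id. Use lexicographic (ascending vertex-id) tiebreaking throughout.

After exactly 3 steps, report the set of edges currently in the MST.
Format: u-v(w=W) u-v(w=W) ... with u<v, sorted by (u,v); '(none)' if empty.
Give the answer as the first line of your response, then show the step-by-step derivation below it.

1-2(w=2) 1-3(w=7) 2-4(w=9)

step 1: add edge 1-3 (w=7); MST = {1-3(w=7)}
step 2: add edge 1-2 (w=2); MST = {1-2(w=2) 1-3(w=7)}
step 3: add edge 2-4 (w=9); MST = {1-2(w=2) 1-3(w=7) 2-4(w=9)}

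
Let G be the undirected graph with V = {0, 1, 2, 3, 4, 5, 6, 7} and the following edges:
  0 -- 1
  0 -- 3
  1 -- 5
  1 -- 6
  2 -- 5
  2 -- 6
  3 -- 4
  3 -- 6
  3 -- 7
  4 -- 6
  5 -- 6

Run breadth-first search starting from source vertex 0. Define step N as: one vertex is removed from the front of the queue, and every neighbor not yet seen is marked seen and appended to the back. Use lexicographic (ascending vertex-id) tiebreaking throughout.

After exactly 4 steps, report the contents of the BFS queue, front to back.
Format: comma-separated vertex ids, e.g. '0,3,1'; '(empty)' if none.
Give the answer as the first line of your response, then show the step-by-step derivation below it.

6,4,7,2

step 1: dequeue 0; queue=[1,3]; order=0
step 2: dequeue 1; queue=[3,5,6]; order=0,1
step 3: dequeue 3; queue=[5,6,4,7]; order=0,1,3
step 4: dequeue 5; queue=[6,4,7,2]; order=0,1,3,5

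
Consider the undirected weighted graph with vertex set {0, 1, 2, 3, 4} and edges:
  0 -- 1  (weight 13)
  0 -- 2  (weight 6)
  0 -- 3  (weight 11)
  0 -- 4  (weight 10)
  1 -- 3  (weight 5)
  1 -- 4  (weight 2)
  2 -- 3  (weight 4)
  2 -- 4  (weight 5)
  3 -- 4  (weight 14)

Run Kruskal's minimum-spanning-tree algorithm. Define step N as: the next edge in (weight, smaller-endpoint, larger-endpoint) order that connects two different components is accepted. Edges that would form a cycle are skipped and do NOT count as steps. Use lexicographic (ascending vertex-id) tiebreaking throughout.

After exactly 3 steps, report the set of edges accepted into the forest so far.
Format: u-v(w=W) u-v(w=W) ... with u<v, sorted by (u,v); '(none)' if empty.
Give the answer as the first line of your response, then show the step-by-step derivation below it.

1-3(w=5) 1-4(w=2) 2-3(w=4)

step 1: add edge 1-4 (w=2); MST = {1-4(w=2)}
step 2: add edge 2-3 (w=4); MST = {1-4(w=2) 2-3(w=4)}
step 3: add edge 1-3 (w=5); MST = {1-3(w=5) 1-4(w=2) 2-3(w=4)}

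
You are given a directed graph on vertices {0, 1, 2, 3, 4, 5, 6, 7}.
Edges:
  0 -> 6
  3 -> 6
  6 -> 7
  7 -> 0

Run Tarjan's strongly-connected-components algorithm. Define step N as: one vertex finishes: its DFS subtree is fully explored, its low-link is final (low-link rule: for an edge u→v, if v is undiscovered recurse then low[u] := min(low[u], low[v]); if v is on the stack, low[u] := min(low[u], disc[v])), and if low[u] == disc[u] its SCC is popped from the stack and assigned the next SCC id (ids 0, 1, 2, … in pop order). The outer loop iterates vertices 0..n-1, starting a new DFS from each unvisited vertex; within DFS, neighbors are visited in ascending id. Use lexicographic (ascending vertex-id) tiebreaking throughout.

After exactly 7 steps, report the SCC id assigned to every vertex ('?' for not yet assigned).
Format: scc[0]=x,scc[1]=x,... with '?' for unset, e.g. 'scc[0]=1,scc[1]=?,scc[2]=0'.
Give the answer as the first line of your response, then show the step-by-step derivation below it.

scc[0]=0,scc[1]=1,scc[2]=2,scc[3]=3,scc[4]=4,scc[5]=?,scc[6]=0,scc[7]=0

step 1: low=(low[0]=0,low[1]=?,low[2]=?,low[3]=?,low[4]=?,low[5]=?,low[6]=1,low[7]=0); scc=(scc[0]=?,scc[1]=?,scc[2]=?,scc[3]=?,scc[4]=?,scc[5]=?,scc[6]=?,scc[7]=?)
step 2: low=(low[0]=0,low[1]=?,low[2]=?,low[3]=?,low[4]=?,low[5]=?,low[6]=0,low[7]=0); scc=(scc[0]=?,scc[1]=?,scc[2]=?,scc[3]=?,scc[4]=?,scc[5]=?,scc[6]=?,scc[7]=?)
step 3: low=(low[0]=0,low[1]=?,low[2]=?,low[3]=?,low[4]=?,low[5]=?,low[6]=0,low[7]=0); scc=(scc[0]=0,scc[1]=?,scc[2]=?,scc[3]=?,scc[4]=?,scc[5]=?,scc[6]=0,scc[7]=0)
step 4: low=(low[0]=0,low[1]=3,low[2]=?,low[3]=?,low[4]=?,low[5]=?,low[6]=0,low[7]=0); scc=(scc[0]=0,scc[1]=1,scc[2]=?,scc[3]=?,scc[4]=?,scc[5]=?,scc[6]=0,scc[7]=0)
step 5: low=(low[0]=0,low[1]=3,low[2]=4,low[3]=?,low[4]=?,low[5]=?,low[6]=0,low[7]=0); scc=(scc[0]=0,scc[1]=1,scc[2]=2,scc[3]=?,scc[4]=?,scc[5]=?,scc[6]=0,scc[7]=0)
step 6: low=(low[0]=0,low[1]=3,low[2]=4,low[3]=5,low[4]=?,low[5]=?,low[6]=0,low[7]=0); scc=(scc[0]=0,scc[1]=1,scc[2]=2,scc[3]=3,scc[4]=?,scc[5]=?,scc[6]=0,scc[7]=0)
step 7: low=(low[0]=0,low[1]=3,low[2]=4,low[3]=5,low[4]=6,low[5]=?,low[6]=0,low[7]=0); scc=(scc[0]=0,scc[1]=1,scc[2]=2,scc[3]=3,scc[4]=4,scc[5]=?,scc[6]=0,scc[7]=0)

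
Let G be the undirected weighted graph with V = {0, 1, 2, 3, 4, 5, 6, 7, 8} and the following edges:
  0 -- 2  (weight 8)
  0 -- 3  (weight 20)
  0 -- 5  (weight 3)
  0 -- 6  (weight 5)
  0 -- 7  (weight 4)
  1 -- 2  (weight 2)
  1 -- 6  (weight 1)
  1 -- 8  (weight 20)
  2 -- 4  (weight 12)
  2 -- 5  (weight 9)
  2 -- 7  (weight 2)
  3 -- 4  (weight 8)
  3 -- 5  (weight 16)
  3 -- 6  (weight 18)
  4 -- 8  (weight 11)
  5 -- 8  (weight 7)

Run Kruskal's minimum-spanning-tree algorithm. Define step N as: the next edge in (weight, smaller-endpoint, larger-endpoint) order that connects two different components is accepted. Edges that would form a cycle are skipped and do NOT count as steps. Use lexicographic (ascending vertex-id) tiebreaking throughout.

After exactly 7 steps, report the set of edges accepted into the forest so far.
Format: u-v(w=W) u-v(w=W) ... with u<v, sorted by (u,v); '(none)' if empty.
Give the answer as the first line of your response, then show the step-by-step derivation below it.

0-5(w=3) 0-7(w=4) 1-2(w=2) 1-6(w=1) 2-7(w=2) 3-4(w=8) 5-8(w=7)

step 1: add edge 1-6 (w=1); MST = {1-6(w=1)}
step 2: add edge 1-2 (w=2); MST = {1-2(w=2) 1-6(w=1)}
step 3: add edge 2-7 (w=2); MST = {1-2(w=2) 1-6(w=1) 2-7(w=2)}
step 4: add edge 0-5 (w=3); MST = {0-5(w=3) 1-2(w=2) 1-6(w=1) 2-7(w=2)}
step 5: add edge 0-7 (w=4); MST = {0-5(w=3) 0-7(w=4) 1-2(w=2) 1-6(w=1) 2-7(w=2)}
step 6: add edge 5-8 (w=7); MST = {0-5(w=3) 0-7(w=4) 1-2(w=2) 1-6(w=1) 2-7(w=2) 5-8(w=7)}
step 7: add edge 3-4 (w=8); MST = {0-5(w=3) 0-7(w=4) 1-2(w=2) 1-6(w=1) 2-7(w=2) 3-4(w=8) 5-8(w=7)}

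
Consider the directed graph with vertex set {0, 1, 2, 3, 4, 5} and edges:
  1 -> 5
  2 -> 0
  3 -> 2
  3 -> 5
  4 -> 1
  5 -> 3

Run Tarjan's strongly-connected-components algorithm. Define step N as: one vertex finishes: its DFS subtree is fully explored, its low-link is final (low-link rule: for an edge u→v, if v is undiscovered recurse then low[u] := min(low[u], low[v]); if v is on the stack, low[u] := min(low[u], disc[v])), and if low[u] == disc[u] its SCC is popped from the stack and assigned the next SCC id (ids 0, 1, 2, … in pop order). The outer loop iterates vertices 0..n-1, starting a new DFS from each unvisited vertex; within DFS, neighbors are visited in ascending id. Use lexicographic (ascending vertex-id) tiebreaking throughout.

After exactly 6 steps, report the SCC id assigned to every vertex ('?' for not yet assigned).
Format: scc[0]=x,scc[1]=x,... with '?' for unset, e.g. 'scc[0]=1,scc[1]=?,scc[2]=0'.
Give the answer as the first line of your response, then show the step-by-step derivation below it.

scc[0]=0,scc[1]=3,scc[2]=1,scc[3]=2,scc[4]=4,scc[5]=2

step 1: low=(low[0]=0,low[1]=?,low[2]=?,low[3]=?,low[4]=?,low[5]=?); scc=(scc[0]=0,scc[1]=?,scc[2]=?,scc[3]=?,scc[4]=?,scc[5]=?)
step 2: low=(low[0]=0,low[1]=1,low[2]=4,low[3]=3,low[4]=?,low[5]=2); scc=(scc[0]=0,scc[1]=?,scc[2]=1,scc[3]=?,scc[4]=?,scc[5]=?)
step 3: low=(low[0]=0,low[1]=1,low[2]=4,low[3]=2,low[4]=?,low[5]=2); scc=(scc[0]=0,scc[1]=?,scc[2]=1,scc[3]=?,scc[4]=?,scc[5]=?)
step 4: low=(low[0]=0,low[1]=1,low[2]=4,low[3]=2,low[4]=?,low[5]=2); scc=(scc[0]=0,scc[1]=?,scc[2]=1,scc[3]=2,scc[4]=?,scc[5]=2)
step 5: low=(low[0]=0,low[1]=1,low[2]=4,low[3]=2,low[4]=?,low[5]=2); scc=(scc[0]=0,scc[1]=3,scc[2]=1,scc[3]=2,scc[4]=?,scc[5]=2)
step 6: low=(low[0]=0,low[1]=1,low[2]=4,low[3]=2,low[4]=5,low[5]=2); scc=(scc[0]=0,scc[1]=3,scc[2]=1,scc[3]=2,scc[4]=4,scc[5]=2)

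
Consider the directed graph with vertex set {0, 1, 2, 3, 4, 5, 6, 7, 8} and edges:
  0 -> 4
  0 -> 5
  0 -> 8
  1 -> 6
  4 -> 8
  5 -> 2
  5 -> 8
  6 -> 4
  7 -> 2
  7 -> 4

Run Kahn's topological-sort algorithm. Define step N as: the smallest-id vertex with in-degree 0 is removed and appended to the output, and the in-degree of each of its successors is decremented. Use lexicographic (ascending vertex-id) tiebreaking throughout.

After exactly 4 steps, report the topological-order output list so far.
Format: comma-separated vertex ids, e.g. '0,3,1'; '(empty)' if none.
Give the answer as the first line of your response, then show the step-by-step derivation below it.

0,1,3,5

step 1: output 0; order=[0]; indeg=(0,0,2,0,2,0,1,0,2)
step 2: output 1; order=[0,1]; indeg=(0,0,2,0,2,0,0,0,2)
step 3: output 3; order=[0,1,3]; indeg=(0,0,2,0,2,0,0,0,2)
step 4: output 5; order=[0,1,3,5]; indeg=(0,0,1,0,2,0,0,0,1)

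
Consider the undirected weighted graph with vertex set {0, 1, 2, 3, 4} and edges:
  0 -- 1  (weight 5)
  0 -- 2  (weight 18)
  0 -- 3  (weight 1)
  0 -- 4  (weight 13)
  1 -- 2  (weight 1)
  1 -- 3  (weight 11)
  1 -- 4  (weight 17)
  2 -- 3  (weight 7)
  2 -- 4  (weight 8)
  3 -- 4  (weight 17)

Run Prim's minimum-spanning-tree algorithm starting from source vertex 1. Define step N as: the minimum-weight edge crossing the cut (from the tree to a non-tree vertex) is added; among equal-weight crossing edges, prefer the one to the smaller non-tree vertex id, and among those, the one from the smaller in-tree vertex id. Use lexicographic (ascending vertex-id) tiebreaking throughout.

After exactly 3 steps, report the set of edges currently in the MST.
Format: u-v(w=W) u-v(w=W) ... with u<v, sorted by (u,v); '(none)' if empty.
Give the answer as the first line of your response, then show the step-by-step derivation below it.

0-1(w=5) 0-3(w=1) 1-2(w=1)

step 1: add edge 1-2 (w=1); MST = {1-2(w=1)}
step 2: add edge 0-1 (w=5); MST = {0-1(w=5) 1-2(w=1)}
step 3: add edge 0-3 (w=1); MST = {0-1(w=5) 0-3(w=1) 1-2(w=1)}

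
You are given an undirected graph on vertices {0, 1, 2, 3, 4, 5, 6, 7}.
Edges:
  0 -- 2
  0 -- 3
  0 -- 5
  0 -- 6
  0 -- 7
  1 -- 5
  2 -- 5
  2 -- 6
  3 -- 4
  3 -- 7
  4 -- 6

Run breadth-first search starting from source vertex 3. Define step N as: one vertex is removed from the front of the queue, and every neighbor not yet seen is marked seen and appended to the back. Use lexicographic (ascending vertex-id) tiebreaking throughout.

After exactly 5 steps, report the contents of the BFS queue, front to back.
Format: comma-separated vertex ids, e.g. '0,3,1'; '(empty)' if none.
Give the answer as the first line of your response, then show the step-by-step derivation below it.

5,6

step 1: dequeue 3; queue=[0,4,7]; order=3
step 2: dequeue 0; queue=[4,7,2,5,6]; order=3,0
step 3: dequeue 4; queue=[7,2,5,6]; order=3,0,4
step 4: dequeue 7; queue=[2,5,6]; order=3,0,4,7
step 5: dequeue 2; queue=[5,6]; order=3,0,4,7,2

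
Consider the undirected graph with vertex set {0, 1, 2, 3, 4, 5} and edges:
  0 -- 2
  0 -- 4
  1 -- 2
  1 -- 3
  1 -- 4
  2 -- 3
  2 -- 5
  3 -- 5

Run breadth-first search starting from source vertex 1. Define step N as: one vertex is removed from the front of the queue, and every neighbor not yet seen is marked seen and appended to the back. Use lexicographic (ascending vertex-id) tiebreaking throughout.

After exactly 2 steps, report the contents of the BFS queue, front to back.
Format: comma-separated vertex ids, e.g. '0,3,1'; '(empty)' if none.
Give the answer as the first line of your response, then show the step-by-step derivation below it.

3,4,0,5

step 1: dequeue 1; queue=[2,3,4]; order=1
step 2: dequeue 2; queue=[3,4,0,5]; order=1,2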